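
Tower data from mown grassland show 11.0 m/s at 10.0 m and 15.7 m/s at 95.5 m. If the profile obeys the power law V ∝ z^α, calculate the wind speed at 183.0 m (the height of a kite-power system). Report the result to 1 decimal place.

17.4 m/s

First find α: α = ln(V₂/V₁)/ln(z₂/z₁) = ln(15.7/11.0)/ln(95.5/10.0) = 0.35577/2.25654 = 0.1577
Extrapolate from 95.5 m to 183.0 m: V₃ = 15.7 × (183.0/95.5)^0.1577 = 15.7 × 1.1080 = 17.3952 m/s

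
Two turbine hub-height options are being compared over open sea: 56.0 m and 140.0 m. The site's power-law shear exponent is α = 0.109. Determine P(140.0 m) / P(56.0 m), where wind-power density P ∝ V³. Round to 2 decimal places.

1.35

Speed ratio: V_B/V_A = (z_B/z_A)^α = (140.0/56.0)^0.109 = (2.5000)^0.109 = 1.10503
Power-density ratio: P_B/P_A = (V_B/V_A)³ = (1.10503)³ = 1.34936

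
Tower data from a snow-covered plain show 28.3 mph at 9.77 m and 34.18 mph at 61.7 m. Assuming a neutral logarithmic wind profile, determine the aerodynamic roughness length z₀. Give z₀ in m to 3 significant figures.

Log law: V(z) ∝ ln(z/z₀). With r = V₁/V₂ = 28.3/34.18 = 0.82797,
r · ln(z₂/z₀) = ln(z₁/z₀) ⇒ ln z₀ = (ln z₁ − r·ln z₂)/(1 − r)
ln z₀ = (2.27932 − 0.82797×4.12228) / 0.17203 = -6.5907
z₀ = exp(-6.5907) = 0.001373 m

z₀ ≈ 0.00137 m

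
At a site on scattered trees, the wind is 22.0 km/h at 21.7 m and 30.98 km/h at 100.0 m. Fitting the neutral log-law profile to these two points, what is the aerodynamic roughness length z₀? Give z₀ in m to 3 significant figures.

Log law: V(z) ∝ ln(z/z₀). With r = V₁/V₂ = 22.0/30.98 = 0.71014,
r · ln(z₂/z₀) = ln(z₁/z₀) ⇒ ln z₀ = (ln z₁ − r·ln z₂)/(1 − r)
ln z₀ = (3.07731 − 0.71014×4.60517) / 0.28986 = -0.6658
z₀ = exp(-0.6658) = 0.5139 m

z₀ ≈ 0.514 m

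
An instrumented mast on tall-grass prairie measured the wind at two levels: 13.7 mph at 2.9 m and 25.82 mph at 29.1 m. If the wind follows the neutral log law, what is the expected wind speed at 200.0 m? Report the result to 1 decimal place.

Log law: V ∝ ln(z/z₀). From the pair, with r = V₁/V₂ = 0.53060,
ln z₀ = (ln z₁ − r·ln z₂)/(1 − r) = (1.0647 − 0.53060×3.3707)/0.46940 = -1.5419 → z₀ = 0.2140 m
V₃ = V₁ · ln(z₃/z₀)/ln(z₁/z₀) = 13.7 × 6.8403/2.6066 = 35.9510 mph

36.0 mph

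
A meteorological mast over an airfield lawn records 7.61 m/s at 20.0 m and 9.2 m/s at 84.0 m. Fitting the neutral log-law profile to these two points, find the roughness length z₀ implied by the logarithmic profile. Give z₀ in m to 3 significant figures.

Log law: V(z) ∝ ln(z/z₀). With r = V₁/V₂ = 7.61/9.2 = 0.82717,
r · ln(z₂/z₀) = ln(z₁/z₀) ⇒ ln z₀ = (ln z₁ − r·ln z₂)/(1 − r)
ln z₀ = (2.99573 − 0.82717×4.43082) / 0.17283 = -3.8728
z₀ = exp(-3.8728) = 0.02080 m

z₀ ≈ 0.0208 m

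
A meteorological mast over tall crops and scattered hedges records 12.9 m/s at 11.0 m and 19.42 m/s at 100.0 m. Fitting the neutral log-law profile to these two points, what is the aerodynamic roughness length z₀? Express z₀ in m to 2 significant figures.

Log law: V(z) ∝ ln(z/z₀). With r = V₁/V₂ = 12.9/19.42 = 0.66426,
r · ln(z₂/z₀) = ln(z₁/z₀) ⇒ ln z₀ = (ln z₁ − r·ln z₂)/(1 − r)
ln z₀ = (2.39790 − 0.66426×4.60517) / 0.33574 = -1.9693
z₀ = exp(-1.9693) = 0.1396 m

z₀ ≈ 0.14 m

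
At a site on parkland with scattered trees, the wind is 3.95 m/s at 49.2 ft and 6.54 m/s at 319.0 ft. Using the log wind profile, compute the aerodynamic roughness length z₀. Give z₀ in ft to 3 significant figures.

Log law: V(z) ∝ ln(z/z₀). With r = V₁/V₂ = 3.95/6.54 = 0.60398,
r · ln(z₂/z₀) = ln(z₁/z₀) ⇒ ln z₀ = (ln z₁ − r·ln z₂)/(1 − r)
ln z₀ = (3.89589 − 0.60398×5.76519) / 0.39602 = 1.0450
z₀ = exp(1.0450) = 2.843 ft

z₀ ≈ 2.84 ft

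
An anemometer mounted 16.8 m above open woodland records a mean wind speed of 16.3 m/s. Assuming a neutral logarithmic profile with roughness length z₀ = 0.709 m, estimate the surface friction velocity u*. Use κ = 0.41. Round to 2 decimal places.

u* ≈ 2.11 m/s

Log law: V(z) = (u*/κ) · ln(z/z₀) ⇒ u* = κ · V / ln(z/z₀)
u* = 0.41 × 16.3 / ln(16.8/0.709) = 0.41 × 16.3 / 3.1653
   = 6.6830 / 3.1653 = 2.1113 m/s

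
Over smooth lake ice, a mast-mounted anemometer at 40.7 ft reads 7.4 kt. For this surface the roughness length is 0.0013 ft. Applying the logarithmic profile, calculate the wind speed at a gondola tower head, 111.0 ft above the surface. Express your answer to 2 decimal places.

8.12 kt

Log law: V(z) ∝ ln(z/z₀), so V₂/V₁ = ln(z₂/z₀) / ln(z₁/z₀).
ln(111.0/0.0013) = 11.3549, ln(40.7/0.0013) = 10.3516
V₂ = 7.4 × 11.3549/10.3516 = 7.4 × 1.0969 = 8.1172 kt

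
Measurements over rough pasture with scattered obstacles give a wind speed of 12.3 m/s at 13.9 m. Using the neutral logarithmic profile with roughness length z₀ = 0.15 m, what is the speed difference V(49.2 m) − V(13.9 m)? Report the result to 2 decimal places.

Log law: V₂ = V₁ · ln(z₂/z₀)/ln(z₁/z₀) = 12.3 × 5.7930/4.5290 = 15.7328 m/s
ΔV = 15.7328 − 12.3 = 3.4328 m/s

3.43 m/s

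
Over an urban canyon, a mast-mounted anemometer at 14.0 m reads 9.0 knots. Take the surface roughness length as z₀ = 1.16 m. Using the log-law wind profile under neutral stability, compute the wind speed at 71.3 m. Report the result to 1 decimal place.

Log law: V(z) ∝ ln(z/z₀), so V₂/V₁ = ln(z₂/z₀) / ln(z₁/z₀).
ln(71.3/1.16) = 4.1185, ln(14.0/1.16) = 2.4906
V₂ = 9.0 × 4.1185/2.4906 = 9.0 × 1.6536 = 14.8822 knots

14.9 knots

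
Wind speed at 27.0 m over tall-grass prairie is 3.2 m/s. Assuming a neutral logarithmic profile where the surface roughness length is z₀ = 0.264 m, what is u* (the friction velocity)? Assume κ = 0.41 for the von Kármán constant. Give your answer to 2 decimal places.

u* ≈ 0.28 m/s

Log law: V(z) = (u*/κ) · ln(z/z₀) ⇒ u* = κ · V / ln(z/z₀)
u* = 0.41 × 3.2 / ln(27.0/0.264) = 0.41 × 3.2 / 4.6276
   = 1.3120 / 4.6276 = 0.2835 m/s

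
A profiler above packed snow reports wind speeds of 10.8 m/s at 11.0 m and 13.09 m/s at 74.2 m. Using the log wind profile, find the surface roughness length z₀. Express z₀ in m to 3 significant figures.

Log law: V(z) ∝ ln(z/z₀). With r = V₁/V₂ = 10.8/13.09 = 0.82506,
r · ln(z₂/z₀) = ln(z₁/z₀) ⇒ ln z₀ = (ln z₁ − r·ln z₂)/(1 − r)
ln z₀ = (2.39790 − 0.82506×4.30676) / 0.17494 = -6.6046
z₀ = exp(-6.6046) = 0.001354 m

z₀ ≈ 0.00135 m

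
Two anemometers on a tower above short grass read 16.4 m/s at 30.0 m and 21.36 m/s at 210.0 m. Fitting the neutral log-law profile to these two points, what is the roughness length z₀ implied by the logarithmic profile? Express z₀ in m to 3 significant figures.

Log law: V(z) ∝ ln(z/z₀). With r = V₁/V₂ = 16.4/21.36 = 0.76779,
r · ln(z₂/z₀) = ln(z₁/z₀) ⇒ ln z₀ = (ln z₁ − r·ln z₂)/(1 − r)
ln z₀ = (3.40120 − 0.76779×5.34711) / 0.23221 = -3.0329
z₀ = exp(-3.0329) = 0.04818 m

z₀ ≈ 0.0482 m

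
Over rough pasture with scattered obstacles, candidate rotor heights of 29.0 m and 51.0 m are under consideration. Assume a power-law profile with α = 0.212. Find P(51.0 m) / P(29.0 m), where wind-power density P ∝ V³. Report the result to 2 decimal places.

1.43

Speed ratio: V_B/V_A = (z_B/z_A)^α = (51.0/29.0)^0.212 = (1.7586)^0.212 = 1.12714
Power-density ratio: P_B/P_A = (V_B/V_A)³ = (1.12714)³ = 1.43196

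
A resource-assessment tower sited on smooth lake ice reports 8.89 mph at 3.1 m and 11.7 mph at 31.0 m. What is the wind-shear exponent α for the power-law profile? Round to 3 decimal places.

α ≈ 0.119

Power law: V₂/V₁ = (z₂/z₁)^α ⇒ α = ln(V₂/V₁) / ln(z₂/z₁)
α = ln(11.7/8.89) / ln(31.0/3.1) = ln(1.3161) / ln(10.0000)
  = 0.27466 / 2.30259 = 0.11928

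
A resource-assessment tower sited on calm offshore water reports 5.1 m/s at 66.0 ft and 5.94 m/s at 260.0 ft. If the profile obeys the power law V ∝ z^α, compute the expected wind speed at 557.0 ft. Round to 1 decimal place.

First find α: α = ln(V₂/V₁)/ln(z₂/z₁) = ln(5.94/5.1)/ln(260.0/66.0) = 0.15247/1.37103 = 0.1112
Extrapolate from 260.0 ft to 557.0 ft: V₃ = 5.94 × (557.0/260.0)^0.1112 = 5.94 × 1.0884 = 6.4652 m/s

6.5 m/s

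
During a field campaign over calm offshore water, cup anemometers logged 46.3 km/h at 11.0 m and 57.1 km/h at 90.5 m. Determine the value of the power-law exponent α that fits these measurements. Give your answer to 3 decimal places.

α ≈ 0.099

Power law: V₂/V₁ = (z₂/z₁)^α ⇒ α = ln(V₂/V₁) / ln(z₂/z₁)
α = ln(57.1/46.3) / ln(90.5/11.0) = ln(1.2333) / ln(8.2273)
  = 0.20966 / 2.10745 = 0.09949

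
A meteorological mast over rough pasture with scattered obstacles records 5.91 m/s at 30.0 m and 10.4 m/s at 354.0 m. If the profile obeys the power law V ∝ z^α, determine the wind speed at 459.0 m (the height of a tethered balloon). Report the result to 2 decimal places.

First find α: α = ln(V₂/V₁)/ln(z₂/z₁) = ln(10.4/5.91)/ln(354.0/30.0) = 0.56516/2.46810 = 0.2290
Extrapolate from 354.0 m to 459.0 m: V₃ = 10.4 × (459.0/354.0)^0.2290 = 10.4 × 1.0613 = 11.0374 m/s

11.04 m/s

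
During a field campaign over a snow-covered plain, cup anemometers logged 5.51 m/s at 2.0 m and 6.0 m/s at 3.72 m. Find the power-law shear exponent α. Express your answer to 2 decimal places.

Power law: V₂/V₁ = (z₂/z₁)^α ⇒ α = ln(V₂/V₁) / ln(z₂/z₁)
α = ln(6.0/5.51) / ln(3.72/2.0) = ln(1.0889) / ln(1.8600)
  = 0.08519 / 0.62058 = 0.13728

α ≈ 0.14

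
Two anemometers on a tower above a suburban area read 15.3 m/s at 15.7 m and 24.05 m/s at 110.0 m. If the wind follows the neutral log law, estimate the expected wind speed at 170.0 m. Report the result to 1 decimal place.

26.0 m/s

Log law: V ∝ ln(z/z₀). From the pair, with r = V₁/V₂ = 0.63617,
ln z₀ = (ln z₁ − r·ln z₂)/(1 − r) = (2.7537 − 0.63617×4.7005)/0.36383 = -0.6505 → z₀ = 0.5218 m
V₃ = V₁ · ln(z₃/z₀)/ln(z₁/z₀) = 15.3 × 5.7863/3.4042 = 26.0065 m/s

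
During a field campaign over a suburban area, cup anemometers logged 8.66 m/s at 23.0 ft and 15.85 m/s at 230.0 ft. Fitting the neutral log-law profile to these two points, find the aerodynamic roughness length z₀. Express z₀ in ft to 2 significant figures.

z₀ ≈ 1.4 ft

Log law: V(z) ∝ ln(z/z₀). With r = V₁/V₂ = 8.66/15.85 = 0.54637,
r · ln(z₂/z₀) = ln(z₁/z₀) ⇒ ln z₀ = (ln z₁ − r·ln z₂)/(1 − r)
ln z₀ = (3.13549 − 0.54637×5.43808) / 0.45363 = 0.3621
z₀ = exp(0.3621) = 1.436 ft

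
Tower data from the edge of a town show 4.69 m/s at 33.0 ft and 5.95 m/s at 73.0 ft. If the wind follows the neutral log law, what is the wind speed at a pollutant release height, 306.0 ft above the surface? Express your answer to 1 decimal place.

Log law: V ∝ ln(z/z₀). From the pair, with r = V₁/V₂ = 0.78824,
ln z₀ = (ln z₁ − r·ln z₂)/(1 − r) = (3.4965 − 0.78824×4.2905)/0.21176 = 0.5412 → z₀ = 1.718 ft
V₃ = V₁ · ln(z₃/z₀)/ln(z₁/z₀) = 4.69 × 5.1823/2.9553 = 8.2244 m/s

8.2 m/s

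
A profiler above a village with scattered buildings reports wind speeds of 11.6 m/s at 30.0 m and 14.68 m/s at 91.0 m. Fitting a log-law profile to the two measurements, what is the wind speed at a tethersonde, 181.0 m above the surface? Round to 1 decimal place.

Log law: V ∝ ln(z/z₀). From the pair, with r = V₁/V₂ = 0.79019,
ln z₀ = (ln z₁ − r·ln z₂)/(1 − r) = (3.4012 − 0.79019×4.5109)/0.20981 = -0.7780 → z₀ = 0.4593 m
V₃ = V₁ · ln(z₃/z₀)/ln(z₁/z₀) = 11.6 × 5.9765/4.1792 = 16.5886 m/s

16.6 m/s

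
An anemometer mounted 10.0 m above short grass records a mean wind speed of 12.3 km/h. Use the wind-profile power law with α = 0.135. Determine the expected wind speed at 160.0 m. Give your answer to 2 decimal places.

Power-law profile: V₂ = V₁ · (z₂/z₁)^α
V₂ = 12.3 × (160.0/10.0)^0.135 = 12.3 × (16.0000)^0.135
    = 12.3 × 1.4540 = 17.8839 km/h

17.88 km/h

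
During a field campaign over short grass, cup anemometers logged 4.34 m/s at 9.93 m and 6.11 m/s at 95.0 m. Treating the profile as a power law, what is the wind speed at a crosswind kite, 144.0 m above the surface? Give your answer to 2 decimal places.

6.51 m/s

First find α: α = ln(V₂/V₁)/ln(z₂/z₁) = ln(6.11/4.34)/ln(95.0/9.93) = 0.34205/2.25832 = 0.1515
Extrapolate from 95.0 m to 144.0 m: V₃ = 6.11 × (144.0/95.0)^0.1515 = 6.11 × 1.0650 = 6.5073 m/s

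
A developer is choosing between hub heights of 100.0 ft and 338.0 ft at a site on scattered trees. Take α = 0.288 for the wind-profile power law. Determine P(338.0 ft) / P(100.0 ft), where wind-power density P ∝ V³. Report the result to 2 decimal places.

Speed ratio: V_B/V_A = (z_B/z_A)^α = (338.0/100.0)^0.288 = (3.3800)^0.288 = 1.42013
Power-density ratio: P_B/P_A = (V_B/V_A)³ = (1.42013)³ = 2.86407

2.86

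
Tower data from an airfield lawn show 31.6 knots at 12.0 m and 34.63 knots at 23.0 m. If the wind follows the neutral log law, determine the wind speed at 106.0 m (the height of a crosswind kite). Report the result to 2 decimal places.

41.75 knots

Log law: V ∝ ln(z/z₀). From the pair, with r = V₁/V₂ = 0.91250,
ln z₀ = (ln z₁ − r·ln z₂)/(1 − r) = (2.4849 − 0.91250×3.1355)/0.08750 = -4.3001 → z₀ = 0.01357 m
V₃ = V₁ · ln(z₃/z₀)/ln(z₁/z₀) = 31.6 × 8.9635/6.7850 = 41.7461 knots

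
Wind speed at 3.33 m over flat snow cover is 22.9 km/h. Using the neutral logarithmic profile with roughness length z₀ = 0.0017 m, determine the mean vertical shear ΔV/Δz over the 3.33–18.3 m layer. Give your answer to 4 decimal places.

0.3439 km/h/m

Log law: V₂ = V₁ · ln(z₂/z₀)/ln(z₁/z₀) = 22.9 × 9.2840/7.5801 = 28.0477 km/h
ΔV/Δz = (28.0477 − 22.9)/(18.3 − 3.33) = 5.1477/14.9700 = 0.34387 km/h/m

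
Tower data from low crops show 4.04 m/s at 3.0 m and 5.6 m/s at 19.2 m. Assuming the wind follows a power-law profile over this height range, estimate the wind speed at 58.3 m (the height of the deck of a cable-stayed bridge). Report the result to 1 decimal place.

First find α: α = ln(V₂/V₁)/ln(z₂/z₁) = ln(5.6/4.04)/ln(19.2/3.0) = 0.32652/1.85630 = 0.1759
Extrapolate from 19.2 m to 58.3 m: V₃ = 5.6 × (58.3/19.2)^0.1759 = 5.6 × 1.2158 = 6.8083 m/s

6.8 m/s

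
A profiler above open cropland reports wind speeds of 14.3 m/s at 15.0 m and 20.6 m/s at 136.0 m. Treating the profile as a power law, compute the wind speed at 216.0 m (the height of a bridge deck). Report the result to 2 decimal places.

22.24 m/s

First find α: α = ln(V₂/V₁)/ln(z₂/z₁) = ln(20.6/14.3)/ln(136.0/15.0) = 0.36503/2.20460 = 0.1656
Extrapolate from 136.0 m to 216.0 m: V₃ = 20.6 × (216.0/136.0)^0.1656 = 20.6 × 1.0796 = 22.2400 m/s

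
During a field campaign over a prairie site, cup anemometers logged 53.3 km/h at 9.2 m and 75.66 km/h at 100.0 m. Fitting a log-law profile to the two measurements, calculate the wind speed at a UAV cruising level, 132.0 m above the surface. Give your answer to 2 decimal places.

Log law: V ∝ ln(z/z₀). From the pair, with r = V₁/V₂ = 0.70447,
ln z₀ = (ln z₁ − r·ln z₂)/(1 − r) = (2.2192 − 0.70447×4.6052)/0.29553 = -3.4683 → z₀ = 0.03117 m
V₃ = V₁ · ln(z₃/z₀)/ln(z₁/z₀) = 53.3 × 8.3511/5.6875 = 78.2618 km/h

78.26 km/h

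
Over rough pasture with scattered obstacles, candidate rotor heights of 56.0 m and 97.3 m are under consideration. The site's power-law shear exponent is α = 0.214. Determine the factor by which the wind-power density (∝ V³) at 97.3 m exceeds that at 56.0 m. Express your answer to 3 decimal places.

1.426

Speed ratio: V_B/V_A = (z_B/z_A)^α = (97.3/56.0)^0.214 = (1.7375)^0.214 = 1.12550
Power-density ratio: P_B/P_A = (V_B/V_A)³ = (1.12550)³ = 1.42571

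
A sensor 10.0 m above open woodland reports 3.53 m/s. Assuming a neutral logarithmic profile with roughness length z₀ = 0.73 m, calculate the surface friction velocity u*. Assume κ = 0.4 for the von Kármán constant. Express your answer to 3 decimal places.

Log law: V(z) = (u*/κ) · ln(z/z₀) ⇒ u* = κ · V / ln(z/z₀)
u* = 0.4 × 3.53 / ln(10.0/0.73) = 0.4 × 3.53 / 2.6173
   = 1.4120 / 2.6173 = 0.5395 m/s

u* ≈ 0.539 m/s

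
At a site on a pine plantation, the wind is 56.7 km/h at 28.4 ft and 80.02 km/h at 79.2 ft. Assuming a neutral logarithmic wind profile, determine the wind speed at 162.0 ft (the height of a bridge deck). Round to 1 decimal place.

Log law: V ∝ ln(z/z₀). From the pair, with r = V₁/V₂ = 0.70857,
ln z₀ = (ln z₁ − r·ln z₂)/(1 − r) = (3.3464 − 0.70857×4.3720)/0.29143 = 0.8528 → z₀ = 2.346 ft
V₃ = V₁ · ln(z₃/z₀)/ln(z₁/z₀) = 56.7 × 4.2348/2.4936 = 96.2919 km/h

96.3 km/h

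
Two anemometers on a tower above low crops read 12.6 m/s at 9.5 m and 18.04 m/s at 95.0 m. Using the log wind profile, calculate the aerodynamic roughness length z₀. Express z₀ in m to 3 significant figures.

Log law: V(z) ∝ ln(z/z₀). With r = V₁/V₂ = 12.6/18.04 = 0.69845,
r · ln(z₂/z₀) = ln(z₁/z₀) ⇒ ln z₀ = (ln z₁ − r·ln z₂)/(1 − r)
ln z₀ = (2.25129 − 0.69845×4.55388) / 0.30155 = -3.0819
z₀ = exp(-3.0819) = 0.04587 m

z₀ ≈ 0.0459 m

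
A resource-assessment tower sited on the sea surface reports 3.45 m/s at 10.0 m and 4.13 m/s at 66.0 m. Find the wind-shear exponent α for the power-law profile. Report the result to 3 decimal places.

α ≈ 0.095

Power law: V₂/V₁ = (z₂/z₁)^α ⇒ α = ln(V₂/V₁) / ln(z₂/z₁)
α = ln(4.13/3.45) / ln(66.0/10.0) = ln(1.1971) / ln(6.6000)
  = 0.17990 / 1.88707 = 0.09533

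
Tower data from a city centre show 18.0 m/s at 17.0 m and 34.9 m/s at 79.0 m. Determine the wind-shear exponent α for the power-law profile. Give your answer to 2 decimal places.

α ≈ 0.43

Power law: V₂/V₁ = (z₂/z₁)^α ⇒ α = ln(V₂/V₁) / ln(z₂/z₁)
α = ln(34.9/18.0) / ln(79.0/17.0) = ln(1.9389) / ln(4.6471)
  = 0.66212 / 1.53623 = 0.43100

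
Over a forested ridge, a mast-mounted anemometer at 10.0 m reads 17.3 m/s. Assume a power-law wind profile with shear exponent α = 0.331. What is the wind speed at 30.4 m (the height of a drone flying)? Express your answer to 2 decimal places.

Power-law profile: V₂ = V₁ · (z₂/z₁)^α
V₂ = 17.3 × (30.4/10.0)^0.331 = 17.3 × (3.0400)^0.331
    = 17.3 × 1.4449 = 24.9964 m/s

25.00 m/s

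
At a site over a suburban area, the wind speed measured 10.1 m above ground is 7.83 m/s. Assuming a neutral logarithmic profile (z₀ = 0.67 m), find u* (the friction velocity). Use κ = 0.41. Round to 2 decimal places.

Log law: V(z) = (u*/κ) · ln(z/z₀) ⇒ u* = κ · V / ln(z/z₀)
u* = 0.41 × 7.83 / ln(10.1/0.67) = 0.41 × 7.83 / 2.7130
   = 3.2103 / 2.7130 = 1.1833 m/s

u* ≈ 1.18 m/s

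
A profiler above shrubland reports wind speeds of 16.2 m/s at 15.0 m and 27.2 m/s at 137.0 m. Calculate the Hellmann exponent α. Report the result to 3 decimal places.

Power law: V₂/V₁ = (z₂/z₁)^α ⇒ α = ln(V₂/V₁) / ln(z₂/z₁)
α = ln(27.2/16.2) / ln(137.0/15.0) = ln(1.6790) / ln(9.1333)
  = 0.51821 / 2.21193 = 0.23428

α ≈ 0.234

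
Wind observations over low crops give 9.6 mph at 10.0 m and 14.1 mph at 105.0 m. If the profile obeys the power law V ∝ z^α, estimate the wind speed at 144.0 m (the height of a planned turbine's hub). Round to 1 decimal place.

14.8 mph

First find α: α = ln(V₂/V₁)/ln(z₂/z₁) = ln(14.1/9.6)/ln(105.0/10.0) = 0.38441/2.35138 = 0.1635
Extrapolate from 105.0 m to 144.0 m: V₃ = 14.1 × (144.0/105.0)^0.1635 = 14.1 × 1.0530 = 14.8472 mph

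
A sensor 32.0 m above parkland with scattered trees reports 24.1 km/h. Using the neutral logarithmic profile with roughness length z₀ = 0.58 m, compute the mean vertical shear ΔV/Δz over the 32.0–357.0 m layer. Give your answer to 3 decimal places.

0.045 km/h/m

Log law: V₂ = V₁ · ln(z₂/z₀)/ln(z₁/z₀) = 24.1 × 6.4225/4.0105 = 38.5944 km/h
ΔV/Δz = (38.5944 − 24.1)/(357.0 − 32.0) = 14.4944/325.0000 = 0.04460 km/h/m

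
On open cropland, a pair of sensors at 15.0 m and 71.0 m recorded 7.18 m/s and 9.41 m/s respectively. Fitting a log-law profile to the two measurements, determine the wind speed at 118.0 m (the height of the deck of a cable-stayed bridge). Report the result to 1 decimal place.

Log law: V ∝ ln(z/z₀). From the pair, with r = V₁/V₂ = 0.76302,
ln z₀ = (ln z₁ − r·ln z₂)/(1 − r) = (2.7081 − 0.76302×4.2627)/0.23698 = -2.2974 → z₀ = 0.1005 m
V₃ = V₁ · ln(z₃/z₀)/ln(z₁/z₀) = 7.18 × 7.0681/5.0055 = 10.1387 m/s

10.1 m/s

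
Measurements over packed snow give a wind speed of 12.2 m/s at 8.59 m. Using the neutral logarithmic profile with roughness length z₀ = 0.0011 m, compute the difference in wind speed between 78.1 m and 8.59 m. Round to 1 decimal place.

Log law: V₂ = V₁ · ln(z₂/z₀)/ln(z₁/z₀) = 12.2 × 11.1704/8.9630 = 15.2046 m/s
ΔV = 15.2046 − 12.2 = 3.0046 m/s

3.0 m/s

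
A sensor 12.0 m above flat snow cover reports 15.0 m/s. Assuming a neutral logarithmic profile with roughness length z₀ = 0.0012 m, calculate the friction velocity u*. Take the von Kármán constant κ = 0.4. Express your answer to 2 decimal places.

Log law: V(z) = (u*/κ) · ln(z/z₀) ⇒ u* = κ · V / ln(z/z₀)
u* = 0.4 × 15.0 / ln(12.0/0.0012) = 0.4 × 15.0 / 9.2103
   = 6.0000 / 9.2103 = 0.6514 m/s

u* ≈ 0.65 m/s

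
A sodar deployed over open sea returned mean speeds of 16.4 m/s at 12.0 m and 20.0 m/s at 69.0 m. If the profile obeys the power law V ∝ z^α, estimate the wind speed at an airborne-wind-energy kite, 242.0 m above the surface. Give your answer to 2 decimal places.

23.06 m/s

First find α: α = ln(V₂/V₁)/ln(z₂/z₁) = ln(20.0/16.4)/ln(69.0/12.0) = 0.19845/1.74920 = 0.1135
Extrapolate from 69.0 m to 242.0 m: V₃ = 20.0 × (242.0/69.0)^0.1135 = 20.0 × 1.1530 = 23.0599 m/s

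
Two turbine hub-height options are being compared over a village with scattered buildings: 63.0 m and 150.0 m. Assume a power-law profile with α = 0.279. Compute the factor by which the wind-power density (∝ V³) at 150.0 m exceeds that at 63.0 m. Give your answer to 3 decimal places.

Speed ratio: V_B/V_A = (z_B/z_A)^α = (150.0/63.0)^0.279 = (2.3810)^0.279 = 1.27384
Power-density ratio: P_B/P_A = (V_B/V_A)³ = (1.27384)³ = 2.06700

2.067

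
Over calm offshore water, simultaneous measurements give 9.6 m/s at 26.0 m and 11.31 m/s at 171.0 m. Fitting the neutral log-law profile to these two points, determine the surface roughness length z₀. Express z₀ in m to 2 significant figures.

z₀ ≈ 0.00066 m

Log law: V(z) ∝ ln(z/z₀). With r = V₁/V₂ = 9.6/11.31 = 0.84881,
r · ln(z₂/z₀) = ln(z₁/z₀) ⇒ ln z₀ = (ln z₁ − r·ln z₂)/(1 − r)
ln z₀ = (3.25810 − 0.84881×5.14166) / 0.15119 = -7.3163
z₀ = exp(-7.3163) = 0.0006646 m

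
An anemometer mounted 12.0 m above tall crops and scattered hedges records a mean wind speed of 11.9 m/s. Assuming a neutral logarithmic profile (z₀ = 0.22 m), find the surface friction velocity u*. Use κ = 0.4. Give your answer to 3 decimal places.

u* ≈ 1.190 m/s

Log law: V(z) = (u*/κ) · ln(z/z₀) ⇒ u* = κ · V / ln(z/z₀)
u* = 0.4 × 11.9 / ln(12.0/0.22) = 0.4 × 11.9 / 3.9990
   = 4.7600 / 3.9990 = 1.1903 m/s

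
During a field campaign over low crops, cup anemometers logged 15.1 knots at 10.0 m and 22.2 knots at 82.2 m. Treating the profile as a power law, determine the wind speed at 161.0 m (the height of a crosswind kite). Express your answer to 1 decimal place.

25.1 knots

First find α: α = ln(V₂/V₁)/ln(z₂/z₁) = ln(22.2/15.1)/ln(82.2/10.0) = 0.38540/2.10657 = 0.1830
Extrapolate from 82.2 m to 161.0 m: V₃ = 22.2 × (161.0/82.2)^0.1830 = 22.2 × 1.1309 = 25.1053 knots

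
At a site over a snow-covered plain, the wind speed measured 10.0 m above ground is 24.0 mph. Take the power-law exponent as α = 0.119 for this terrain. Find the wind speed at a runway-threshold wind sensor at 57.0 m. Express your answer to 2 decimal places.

29.52 mph

Power-law profile: V₂ = V₁ · (z₂/z₁)^α
V₂ = 24.0 × (57.0/10.0)^0.119 = 24.0 × (5.7000)^0.119
    = 24.0 × 1.2301 = 29.5230 mph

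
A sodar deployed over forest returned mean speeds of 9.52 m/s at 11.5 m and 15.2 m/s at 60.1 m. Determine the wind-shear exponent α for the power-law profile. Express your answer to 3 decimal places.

Power law: V₂/V₁ = (z₂/z₁)^α ⇒ α = ln(V₂/V₁) / ln(z₂/z₁)
α = ln(15.2/9.52) / ln(60.1/11.5) = ln(1.5966) / ln(5.2261)
  = 0.46790 / 1.65366 = 0.28295

α ≈ 0.283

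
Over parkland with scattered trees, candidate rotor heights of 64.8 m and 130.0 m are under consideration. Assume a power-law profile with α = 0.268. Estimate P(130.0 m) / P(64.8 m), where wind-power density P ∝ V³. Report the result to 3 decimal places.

Speed ratio: V_B/V_A = (z_B/z_A)^α = (130.0/64.8)^0.268 = (2.0062)^0.268 = 1.20513
Power-density ratio: P_B/P_A = (V_B/V_A)³ = (1.20513)³ = 1.75027

1.750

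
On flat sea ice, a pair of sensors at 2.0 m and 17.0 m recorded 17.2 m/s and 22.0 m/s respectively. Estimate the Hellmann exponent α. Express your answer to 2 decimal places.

α ≈ 0.12

Power law: V₂/V₁ = (z₂/z₁)^α ⇒ α = ln(V₂/V₁) / ln(z₂/z₁)
α = ln(22.0/17.2) / ln(17.0/2.0) = ln(1.2791) / ln(8.5000)
  = 0.24613 / 2.14007 = 0.11501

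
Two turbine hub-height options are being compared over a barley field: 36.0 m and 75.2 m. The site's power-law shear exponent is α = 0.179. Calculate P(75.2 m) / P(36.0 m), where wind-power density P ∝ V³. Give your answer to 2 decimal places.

1.49

Speed ratio: V_B/V_A = (z_B/z_A)^α = (75.2/36.0)^0.179 = (2.0889)^0.179 = 1.14095
Power-density ratio: P_B/P_A = (V_B/V_A)³ = (1.14095)³ = 1.48523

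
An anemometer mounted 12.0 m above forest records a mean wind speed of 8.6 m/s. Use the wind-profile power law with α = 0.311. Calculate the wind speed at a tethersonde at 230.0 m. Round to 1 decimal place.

21.5 m/s

Power-law profile: V₂ = V₁ · (z₂/z₁)^α
V₂ = 8.6 × (230.0/12.0)^0.311 = 8.6 × (19.1667)^0.311
    = 8.6 × 2.5054 = 21.5462 m/s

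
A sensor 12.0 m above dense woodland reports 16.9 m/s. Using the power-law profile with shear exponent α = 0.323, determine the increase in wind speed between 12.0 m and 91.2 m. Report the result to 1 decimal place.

15.6 m/s

Power law: V₂ = V₁ · (z₂/z₁)^α = 16.9 × (7.6000)^0.323 = 32.5379 m/s
ΔV = 32.5379 − 16.9 = 15.6379 m/s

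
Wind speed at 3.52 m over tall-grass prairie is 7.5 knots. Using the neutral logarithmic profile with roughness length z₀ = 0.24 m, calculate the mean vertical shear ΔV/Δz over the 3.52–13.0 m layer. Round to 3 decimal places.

0.385 knots/m

Log law: V₂ = V₁ · ln(z₂/z₀)/ln(z₁/z₀) = 7.5 × 3.9921/2.6856 = 11.1486 knots
ΔV/Δz = (11.1486 − 7.5)/(13.0 − 3.52) = 3.6486/9.4800 = 0.38488 knots/m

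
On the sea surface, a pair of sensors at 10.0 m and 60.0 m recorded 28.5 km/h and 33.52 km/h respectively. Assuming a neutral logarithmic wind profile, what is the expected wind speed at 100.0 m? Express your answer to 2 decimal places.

Log law: V ∝ ln(z/z₀). From the pair, with r = V₁/V₂ = 0.85024,
ln z₀ = (ln z₁ − r·ln z₂)/(1 − r) = (2.3026 − 0.85024×4.0943)/0.14976 = -7.8698 → z₀ = 0.0003821 m
V₃ = V₁ · ln(z₃/z₀)/ln(z₁/z₀) = 28.5 × 12.4749/10.1723 = 34.9512 km/h

34.95 km/h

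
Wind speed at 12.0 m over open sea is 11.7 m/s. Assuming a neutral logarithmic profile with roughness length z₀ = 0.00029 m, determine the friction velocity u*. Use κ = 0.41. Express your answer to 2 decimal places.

Log law: V(z) = (u*/κ) · ln(z/z₀) ⇒ u* = κ · V / ln(z/z₀)
u* = 0.41 × 11.7 / ln(12.0/0.00029) = 0.41 × 11.7 / 10.6305
   = 4.7970 / 10.6305 = 0.4512 m/s

u* ≈ 0.45 m/s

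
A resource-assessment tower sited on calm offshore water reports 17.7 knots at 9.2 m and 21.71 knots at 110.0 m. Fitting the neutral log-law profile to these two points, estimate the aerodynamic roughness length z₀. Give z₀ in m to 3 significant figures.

z₀ ≈ 0.000161 m

Log law: V(z) ∝ ln(z/z₀). With r = V₁/V₂ = 17.7/21.71 = 0.81529,
r · ln(z₂/z₀) = ln(z₁/z₀) ⇒ ln z₀ = (ln z₁ − r·ln z₂)/(1 − r)
ln z₀ = (2.21920 − 0.81529×4.70048) / 0.18471 = -8.7331
z₀ = exp(-8.7331) = 0.0001612 m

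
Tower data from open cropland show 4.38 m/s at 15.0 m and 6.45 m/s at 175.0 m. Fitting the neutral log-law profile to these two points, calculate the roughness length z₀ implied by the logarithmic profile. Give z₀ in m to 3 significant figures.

Log law: V(z) ∝ ln(z/z₀). With r = V₁/V₂ = 4.38/6.45 = 0.67907,
r · ln(z₂/z₀) = ln(z₁/z₀) ⇒ ln z₀ = (ln z₁ − r·ln z₂)/(1 − r)
ln z₀ = (2.70805 − 0.67907×5.16479) / 0.32093 = -2.4903
z₀ = exp(-2.4903) = 0.08289 m

z₀ ≈ 0.0829 m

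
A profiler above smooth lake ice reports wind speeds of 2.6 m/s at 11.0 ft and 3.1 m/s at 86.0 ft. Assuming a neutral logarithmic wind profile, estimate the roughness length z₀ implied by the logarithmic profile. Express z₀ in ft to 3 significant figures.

Log law: V(z) ∝ ln(z/z₀). With r = V₁/V₂ = 2.6/3.1 = 0.83871,
r · ln(z₂/z₀) = ln(z₁/z₀) ⇒ ln z₀ = (ln z₁ − r·ln z₂)/(1 − r)
ln z₀ = (2.39790 − 0.83871×4.45435) / 0.16129 = -8.2957
z₀ = exp(-8.2957) = 0.0002496 ft

z₀ ≈ 0.000250 ft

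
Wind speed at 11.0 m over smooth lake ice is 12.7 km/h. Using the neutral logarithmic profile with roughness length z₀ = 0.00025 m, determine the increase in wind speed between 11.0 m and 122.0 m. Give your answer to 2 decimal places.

Log law: V₂ = V₁ · ln(z₂/z₀)/ln(z₁/z₀) = 12.7 × 13.0981/10.6919 = 15.5580 km/h
ΔV = 15.5580 − 12.7 = 2.8580 km/h

2.86 km/h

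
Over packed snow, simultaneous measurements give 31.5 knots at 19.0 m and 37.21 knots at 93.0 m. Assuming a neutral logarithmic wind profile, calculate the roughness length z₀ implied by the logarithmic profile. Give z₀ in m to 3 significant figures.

z₀ ≈ 0.00298 m

Log law: V(z) ∝ ln(z/z₀). With r = V₁/V₂ = 31.5/37.21 = 0.84655,
r · ln(z₂/z₀) = ln(z₁/z₀) ⇒ ln z₀ = (ln z₁ − r·ln z₂)/(1 − r)
ln z₀ = (2.94444 − 0.84655×4.53260) / 0.15345 = -5.8169
z₀ = exp(-5.8169) = 0.002977 m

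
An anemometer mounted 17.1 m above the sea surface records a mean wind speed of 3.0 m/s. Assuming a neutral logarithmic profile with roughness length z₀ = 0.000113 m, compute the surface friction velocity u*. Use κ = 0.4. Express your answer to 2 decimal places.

u* ≈ 0.10 m/s

Log law: V(z) = (u*/κ) · ln(z/z₀) ⇒ u* = κ · V / ln(z/z₀)
u* = 0.4 × 3.0 / ln(17.1/0.000113) = 0.4 × 3.0 / 11.9272
   = 1.2000 / 11.9272 = 0.1006 m/s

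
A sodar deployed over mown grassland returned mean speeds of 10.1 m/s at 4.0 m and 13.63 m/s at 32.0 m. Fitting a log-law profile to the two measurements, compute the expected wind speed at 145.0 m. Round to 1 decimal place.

16.2 m/s

Log law: V ∝ ln(z/z₀). From the pair, with r = V₁/V₂ = 0.74101,
ln z₀ = (ln z₁ − r·ln z₂)/(1 − r) = (1.3863 − 0.74101×3.4657)/0.25899 = -4.5634 → z₀ = 0.01043 m
V₃ = V₁ · ln(z₃/z₀)/ln(z₁/z₀) = 10.1 × 9.5401/5.9497 = 16.1950 m/s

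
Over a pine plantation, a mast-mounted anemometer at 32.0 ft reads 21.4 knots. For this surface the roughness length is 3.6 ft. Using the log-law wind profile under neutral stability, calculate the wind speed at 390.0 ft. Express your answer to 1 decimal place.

Log law: V(z) ∝ ln(z/z₀), so V₂/V₁ = ln(z₂/z₀) / ln(z₁/z₀).
ln(390.0/3.6) = 4.6852, ln(32.0/3.6) = 2.1848
V₂ = 21.4 × 4.6852/2.1848 = 21.4 × 2.1445 = 45.8914 knots

45.9 knots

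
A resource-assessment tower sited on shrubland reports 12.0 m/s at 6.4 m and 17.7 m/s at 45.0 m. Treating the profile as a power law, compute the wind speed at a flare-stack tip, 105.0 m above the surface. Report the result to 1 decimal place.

First find α: α = ln(V₂/V₁)/ln(z₂/z₁) = ln(17.7/12.0)/ln(45.0/6.4) = 0.38866/1.95036 = 0.1993
Extrapolate from 45.0 m to 105.0 m: V₃ = 17.7 × (105.0/45.0)^0.1993 = 17.7 × 1.1839 = 20.9557 m/s

21.0 m/s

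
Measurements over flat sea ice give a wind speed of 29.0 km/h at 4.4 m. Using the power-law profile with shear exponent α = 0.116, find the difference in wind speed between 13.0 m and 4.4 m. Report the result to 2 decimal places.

3.88 km/h

Power law: V₂ = V₁ · (z₂/z₁)^α = 29.0 × (2.9545)^0.116 = 32.8833 km/h
ΔV = 32.8833 − 29.0 = 3.8833 km/h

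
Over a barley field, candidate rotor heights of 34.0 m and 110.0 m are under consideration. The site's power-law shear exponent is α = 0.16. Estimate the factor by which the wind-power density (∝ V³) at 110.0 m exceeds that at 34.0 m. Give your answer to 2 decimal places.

1.76

Speed ratio: V_B/V_A = (z_B/z_A)^α = (110.0/34.0)^0.16 = (3.2353)^0.16 = 1.20666
Power-density ratio: P_B/P_A = (V_B/V_A)³ = (1.20666)³ = 1.75695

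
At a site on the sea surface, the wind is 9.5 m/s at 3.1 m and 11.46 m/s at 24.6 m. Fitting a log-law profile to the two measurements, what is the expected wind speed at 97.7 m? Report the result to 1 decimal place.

Log law: V ∝ ln(z/z₀). From the pair, with r = V₁/V₂ = 0.82897,
ln z₀ = (ln z₁ − r·ln z₂)/(1 − r) = (1.1314 − 0.82897×3.2027)/0.17103 = -8.9083 → z₀ = 0.0001353 m
V₃ = V₁ · ln(z₃/z₀)/ln(z₁/z₀) = 9.5 × 13.4902/10.0397 = 12.7650 m/s

12.8 m/s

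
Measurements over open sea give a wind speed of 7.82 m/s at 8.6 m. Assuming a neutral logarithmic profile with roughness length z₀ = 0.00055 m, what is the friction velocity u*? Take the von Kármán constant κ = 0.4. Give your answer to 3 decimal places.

u* ≈ 0.324 m/s

Log law: V(z) = (u*/κ) · ln(z/z₀) ⇒ u* = κ · V / ln(z/z₀)
u* = 0.4 × 7.82 / ln(8.6/0.00055) = 0.4 × 7.82 / 9.6574
   = 3.1280 / 9.6574 = 0.3239 m/s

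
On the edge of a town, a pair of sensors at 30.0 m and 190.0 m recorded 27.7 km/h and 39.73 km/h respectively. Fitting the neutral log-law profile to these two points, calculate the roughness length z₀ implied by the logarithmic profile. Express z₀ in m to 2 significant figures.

z₀ ≈ 0.43 m

Log law: V(z) ∝ ln(z/z₀). With r = V₁/V₂ = 27.7/39.73 = 0.69721,
r · ln(z₂/z₀) = ln(z₁/z₀) ⇒ ln z₀ = (ln z₁ − r·ln z₂)/(1 − r)
ln z₀ = (3.40120 − 0.69721×5.24702) / 0.30279 = -0.8490
z₀ = exp(-0.8490) = 0.4279 m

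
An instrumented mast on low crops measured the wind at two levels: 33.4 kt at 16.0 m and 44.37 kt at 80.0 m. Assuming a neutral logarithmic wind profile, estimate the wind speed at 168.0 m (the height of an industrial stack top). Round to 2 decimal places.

49.43 kt

Log law: V ∝ ln(z/z₀). From the pair, with r = V₁/V₂ = 0.75276,
ln z₀ = (ln z₁ − r·ln z₂)/(1 − r) = (2.7726 − 0.75276×4.3820)/0.24724 = -2.1276 → z₀ = 0.1191 m
V₃ = V₁ · ln(z₃/z₀)/ln(z₁/z₀) = 33.4 × 7.2516/4.9002 = 49.4271 kt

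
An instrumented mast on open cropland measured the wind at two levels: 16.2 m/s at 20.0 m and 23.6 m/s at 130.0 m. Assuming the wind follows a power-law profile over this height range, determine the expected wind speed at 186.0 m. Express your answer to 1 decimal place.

25.4 m/s

First find α: α = ln(V₂/V₁)/ln(z₂/z₁) = ln(23.6/16.2)/ln(130.0/20.0) = 0.37624/1.87180 = 0.2010
Extrapolate from 130.0 m to 186.0 m: V₃ = 23.6 × (186.0/130.0)^0.2010 = 23.6 × 1.0747 = 25.3619 m/s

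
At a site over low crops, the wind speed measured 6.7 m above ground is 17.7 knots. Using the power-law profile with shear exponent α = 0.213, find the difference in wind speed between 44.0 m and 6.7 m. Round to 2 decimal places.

Power law: V₂ = V₁ · (z₂/z₁)^α = 17.7 × (6.5672)^0.213 = 26.4286 knots
ΔV = 26.4286 − 17.7 = 8.7286 knots

8.73 knots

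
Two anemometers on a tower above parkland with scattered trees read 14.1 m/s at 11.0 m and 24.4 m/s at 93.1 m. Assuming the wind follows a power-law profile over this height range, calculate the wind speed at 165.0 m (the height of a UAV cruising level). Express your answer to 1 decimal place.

First find α: α = ln(V₂/V₁)/ln(z₂/z₁) = ln(24.4/14.1)/ln(93.1/11.0) = 0.54841/2.13578 = 0.2568
Extrapolate from 93.1 m to 165.0 m: V₃ = 24.4 × (165.0/93.1)^0.2568 = 24.4 × 1.1583 = 28.2622 m/s

28.3 m/s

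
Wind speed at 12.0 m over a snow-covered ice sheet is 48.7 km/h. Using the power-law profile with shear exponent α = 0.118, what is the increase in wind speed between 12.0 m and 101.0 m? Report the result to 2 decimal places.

13.92 km/h

Power law: V₂ = V₁ · (z₂/z₁)^α = 48.7 × (8.4167)^0.118 = 62.6175 km/h
ΔV = 62.6175 − 48.7 = 13.9175 km/h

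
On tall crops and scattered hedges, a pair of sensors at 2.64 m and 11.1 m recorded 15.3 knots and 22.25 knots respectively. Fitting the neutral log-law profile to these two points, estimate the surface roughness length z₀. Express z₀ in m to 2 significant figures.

Log law: V(z) ∝ ln(z/z₀). With r = V₁/V₂ = 15.3/22.25 = 0.68764,
r · ln(z₂/z₀) = ln(z₁/z₀) ⇒ ln z₀ = (ln z₁ − r·ln z₂)/(1 − r)
ln z₀ = (0.97078 − 0.68764×2.40695) / 0.31236 = -2.1909
z₀ = exp(-2.1909) = 0.1118 m

z₀ ≈ 0.11 m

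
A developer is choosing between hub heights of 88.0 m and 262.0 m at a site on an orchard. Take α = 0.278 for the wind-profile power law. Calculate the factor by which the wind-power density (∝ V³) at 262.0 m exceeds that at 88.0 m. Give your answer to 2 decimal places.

Speed ratio: V_B/V_A = (z_B/z_A)^α = (262.0/88.0)^0.278 = (2.9773)^0.278 = 1.35432
Power-density ratio: P_B/P_A = (V_B/V_A)³ = (1.35432)³ = 2.48408

2.48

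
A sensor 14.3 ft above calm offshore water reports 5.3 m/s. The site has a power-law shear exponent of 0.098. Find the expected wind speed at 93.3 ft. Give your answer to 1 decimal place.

6.4 m/s

Power-law profile: V₂ = V₁ · (z₂/z₁)^α
V₂ = 5.3 × (93.3/14.3)^0.098 = 5.3 × (6.5245)^0.098
    = 5.3 × 1.2018 = 6.3694 m/s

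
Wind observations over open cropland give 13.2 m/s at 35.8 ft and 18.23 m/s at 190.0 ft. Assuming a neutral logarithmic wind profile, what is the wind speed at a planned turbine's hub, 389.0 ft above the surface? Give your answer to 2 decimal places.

20.39 m/s

Log law: V ∝ ln(z/z₀). From the pair, with r = V₁/V₂ = 0.72408,
ln z₀ = (ln z₁ − r·ln z₂)/(1 − r) = (3.5779 − 0.72408×5.2470)/0.27592 = -0.8021 → z₀ = 0.4484 ft
V₃ = V₁ · ln(z₃/z₀)/ln(z₁/z₀) = 13.2 × 6.7657/4.3801 = 20.3894 m/s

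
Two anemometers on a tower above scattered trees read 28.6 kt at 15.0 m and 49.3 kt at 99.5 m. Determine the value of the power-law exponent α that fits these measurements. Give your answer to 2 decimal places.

α ≈ 0.29

Power law: V₂/V₁ = (z₂/z₁)^α ⇒ α = ln(V₂/V₁) / ln(z₂/z₁)
α = ln(49.3/28.6) / ln(99.5/15.0) = ln(1.7238) / ln(6.6333)
  = 0.54452 / 1.89211 = 0.28778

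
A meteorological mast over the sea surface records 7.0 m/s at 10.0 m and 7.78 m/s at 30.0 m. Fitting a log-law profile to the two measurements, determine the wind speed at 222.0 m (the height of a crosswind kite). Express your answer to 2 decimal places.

Log law: V ∝ ln(z/z₀). From the pair, with r = V₁/V₂ = 0.89974,
ln z₀ = (ln z₁ − r·ln z₂)/(1 − r) = (2.3026 − 0.89974×3.4012)/0.10026 = -7.5568 → z₀ = 0.0005226 m
V₃ = V₁ · ln(z₃/z₀)/ln(z₁/z₀) = 7.0 × 12.9594/9.8593 = 9.2010 m/s

9.20 m/s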